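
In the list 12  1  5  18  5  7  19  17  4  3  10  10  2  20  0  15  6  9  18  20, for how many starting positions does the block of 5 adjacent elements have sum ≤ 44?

6

[12, 1, 5, 18, 5] → sum 41  ≤ 44 ✓
[1, 5, 18, 5, 7] → sum 36  ≤ 44 ✓
[5, 18, 5, 7, 19] → sum 54
[18, 5, 7, 19, 17] → sum 66
[5, 7, 19, 17, 4] → sum 52
[7, 19, 17, 4, 3] → sum 50
[19, 17, 4, 3, 10] → sum 53
[17, 4, 3, 10, 10] → sum 44  ≤ 44 ✓
[4, 3, 10, 10, 2] → sum 29  ≤ 44 ✓
[3, 10, 10, 2, 20] → sum 45
[10, 10, 2, 20, 0] → sum 42  ≤ 44 ✓
[10, 2, 20, 0, 15] → sum 47
[2, 20, 0, 15, 6] → sum 43  ≤ 44 ✓
[20, 0, 15, 6, 9] → sum 50
[0, 15, 6, 9, 18] → sum 48
[15, 6, 9, 18, 20] → sum 68
6 windows satisfy the condition.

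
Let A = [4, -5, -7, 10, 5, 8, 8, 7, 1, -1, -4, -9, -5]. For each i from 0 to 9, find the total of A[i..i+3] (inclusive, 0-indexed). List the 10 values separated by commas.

Sliding a size-4 window across the 13 values:
4 -5 -7 10 → sum 2
-5 -7 10 5 → sum 3
-7 10 5 8 → sum 16
10 5 8 8 → sum 31
5 8 8 7 → sum 28
8 8 7 1 → sum 24
8 7 1 -1 → sum 15
7 1 -1 -4 → sum 3
1 -1 -4 -9 → sum -13
-1 -4 -9 -5 → sum -19

2, 3, 16, 31, 28, 24, 15, 3, -13, -19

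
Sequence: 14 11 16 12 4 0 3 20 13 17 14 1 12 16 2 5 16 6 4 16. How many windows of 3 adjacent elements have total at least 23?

14 11 16 → sum 41  ≥ 23 ✓
11 16 12 → sum 39  ≥ 23 ✓
16 12 4 → sum 32  ≥ 23 ✓
12 4 0 → sum 16
4 0 3 → sum 7
0 3 20 → sum 23  ≥ 23 ✓
3 20 13 → sum 36  ≥ 23 ✓
20 13 17 → sum 50  ≥ 23 ✓
13 17 14 → sum 44  ≥ 23 ✓
17 14 1 → sum 32  ≥ 23 ✓
14 1 12 → sum 27  ≥ 23 ✓
1 12 16 → sum 29  ≥ 23 ✓
12 16 2 → sum 30  ≥ 23 ✓
16 2 5 → sum 23  ≥ 23 ✓
2 5 16 → sum 23  ≥ 23 ✓
5 16 6 → sum 27  ≥ 23 ✓
16 6 4 → sum 26  ≥ 23 ✓
6 4 16 → sum 26  ≥ 23 ✓
16 windows satisfy the condition.

16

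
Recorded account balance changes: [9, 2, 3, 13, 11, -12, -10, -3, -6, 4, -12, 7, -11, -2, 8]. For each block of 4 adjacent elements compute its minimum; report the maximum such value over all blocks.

2

9 2 3 13 → min 2
2 3 13 11 → min 2
3 13 11 -12 → min -12
13 11 -12 -10 → min -12
11 -12 -10 -3 → min -12
-12 -10 -3 -6 → min -12
-10 -3 -6 4 → min -10
-3 -6 4 -12 → min -12
-6 4 -12 7 → min -12
4 -12 7 -11 → min -12
-12 7 -11 -2 → min -12
7 -11 -2 8 → min -11
Maximum of these is 2.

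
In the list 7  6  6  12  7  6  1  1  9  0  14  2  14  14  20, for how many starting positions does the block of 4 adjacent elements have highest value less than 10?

3

[7, 6, 6, 12] → max 12
[6, 6, 12, 7] → max 12
[6, 12, 7, 6] → max 12
[12, 7, 6, 1] → max 12
[7, 6, 1, 1] → max 7  < 10 ✓
[6, 1, 1, 9] → max 9  < 10 ✓
[1, 1, 9, 0] → max 9  < 10 ✓
[1, 9, 0, 14] → max 14
[9, 0, 14, 2] → max 14
[0, 14, 2, 14] → max 14
[14, 2, 14, 14] → max 14
[2, 14, 14, 20] → max 20
3 windows satisfy the condition.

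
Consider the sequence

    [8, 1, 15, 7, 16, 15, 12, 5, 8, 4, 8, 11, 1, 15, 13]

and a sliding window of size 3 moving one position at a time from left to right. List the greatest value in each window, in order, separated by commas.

(8, 1, 15) → max 15
(1, 15, 7) → max 15
(15, 7, 16) → max 16
(7, 16, 15) → max 16
(16, 15, 12) → max 16
(15, 12, 5) → max 15
(12, 5, 8) → max 12
(5, 8, 4) → max 8
(8, 4, 8) → max 8
(4, 8, 11) → max 11
(8, 11, 1) → max 11
(11, 1, 15) → max 15
(1, 15, 13) → max 15

15, 15, 16, 16, 16, 15, 12, 8, 8, 11, 11, 15, 15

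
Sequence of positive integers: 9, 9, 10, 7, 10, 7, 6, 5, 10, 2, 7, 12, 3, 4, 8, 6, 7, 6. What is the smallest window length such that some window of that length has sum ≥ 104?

15

add 9: running sum 9 < 104
add 9: running sum 18 < 104
add 10: running sum 28 < 104
add 7: running sum 35 < 104
add 10: running sum 45 < 104
add 7: running sum 52 < 104
add 6: running sum 58 < 104
add 5: running sum 63 < 104
add 10: running sum 73 < 104
add 2: running sum 75 < 104
add 7: running sum 82 < 104
add 12: running sum 94 < 104
add 3: running sum 97 < 104
add 4: running sum 101 < 104
end 14: [9, 9, 10, 7, 10, 7, 6, 5, 10, 2, 7, 12, 3, 4, 8] sum 109, len 15
end 15: [9, 10, 7, 10, 7, 6, 5, 10, 2, 7, 12, 3, 4, 8, 6] sum 106, len 15
end 16: [10, 7, 10, 7, 6, 5, 10, 2, 7, 12, 3, 4, 8, 6, 7] sum 104, len 15
end 17: [10, 7, 10, 7, 6, 5, 10, 2, 7, 12, 3, 4, 8, 6, 7, 6] sum 110, len 16
Shortest qualifying length: 15.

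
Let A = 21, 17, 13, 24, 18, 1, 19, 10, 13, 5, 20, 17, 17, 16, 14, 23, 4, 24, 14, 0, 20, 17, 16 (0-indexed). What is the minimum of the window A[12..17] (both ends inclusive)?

Elements at indices 12..17: 17, 16, 14, 23, 4, 24
min(17, 16, 14, 23, 4, 24) = 4

4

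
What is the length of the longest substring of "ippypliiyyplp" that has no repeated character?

add i: [i] len 1
add p: [i, p] len 2
add p (repeat p, move left end past it): [p] len 1
add y: [p, y] len 2
add p (repeat p, move left end past it): [y, p] len 2
add l: [y, p, l] len 3
add i: [y, p, l, i] len 4
add i (repeat i, move left end past it): [i] len 1
add y: [i, y] len 2
add y (repeat y, move left end past it): [y] len 1
add p: [y, p] len 2
add l: [y, p, l] len 3
add p (repeat p, move left end past it): [l, p] len 2
Longest all-distinct length: 4.

4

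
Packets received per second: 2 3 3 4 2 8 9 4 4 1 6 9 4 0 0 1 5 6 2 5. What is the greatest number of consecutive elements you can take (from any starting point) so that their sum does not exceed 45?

12

add 2: [2] sum 2, len 1
add 3: [2, 3] sum 5, len 2
add 3: [2, 3, 3] sum 8, len 3
add 4: [2, 3, 3, 4] sum 12, len 4
add 2: [2, 3, 3, 4, 2] sum 14, len 5
add 8: [2, 3, 3, 4, 2, 8] sum 22, len 6
add 9: [2, 3, 3, 4, 2, 8, 9] sum 31, len 7
add 4: [2, 3, 3, 4, 2, 8, 9, 4] sum 35, len 8
add 4: [2, 3, 3, 4, 2, 8, 9, 4, 4] sum 39, len 9
add 1: [2, 3, 3, 4, 2, 8, 9, 4, 4, 1] sum 40, len 10
add 6: [3, 3, 4, 2, 8, 9, 4, 4, 1, 6] sum 44, len 10
add 9: [2, 8, 9, 4, 4, 1, 6, 9] sum 43, len 8
add 4: [8, 9, 4, 4, 1, 6, 9, 4] sum 45, len 8
add 0: [8, 9, 4, 4, 1, 6, 9, 4, 0] sum 45, len 9
add 0: [8, 9, 4, 4, 1, 6, 9, 4, 0, 0] sum 45, len 10
add 1: [9, 4, 4, 1, 6, 9, 4, 0, 0, 1] sum 38, len 10
add 5: [9, 4, 4, 1, 6, 9, 4, 0, 0, 1, 5] sum 43, len 11
add 6: [4, 4, 1, 6, 9, 4, 0, 0, 1, 5, 6] sum 40, len 11
add 2: [4, 4, 1, 6, 9, 4, 0, 0, 1, 5, 6, 2] sum 42, len 12
add 5: [4, 1, 6, 9, 4, 0, 0, 1, 5, 6, 2, 5] sum 43, len 12
Longest length seen: 12.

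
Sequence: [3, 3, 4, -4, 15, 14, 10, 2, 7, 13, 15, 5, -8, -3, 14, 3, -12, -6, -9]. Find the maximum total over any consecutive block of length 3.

39

(3, 3, 4) → sum 10
(3, 4, -4) → sum 3
(4, -4, 15) → sum 15
(-4, 15, 14) → sum 25
(15, 14, 10) → sum 39
(14, 10, 2) → sum 26
(10, 2, 7) → sum 19
(2, 7, 13) → sum 22
(7, 13, 15) → sum 35
(13, 15, 5) → sum 33
(15, 5, -8) → sum 12
(5, -8, -3) → sum -6
(-8, -3, 14) → sum 3
(-3, 14, 3) → sum 14
(14, 3, -12) → sum 5
(3, -12, -6) → sum -15
(-12, -6, -9) → sum -27
Maximum of these is 39.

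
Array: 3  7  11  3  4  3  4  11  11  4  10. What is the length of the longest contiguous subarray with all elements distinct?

add 3: [3] len 1
add 7: [3, 7] len 2
add 11: [3, 7, 11] len 3
add 3 (repeat 3, move left end past it): [7, 11, 3] len 3
add 4: [7, 11, 3, 4] len 4
add 3 (repeat 3, move left end past it): [4, 3] len 2
add 4 (repeat 4, move left end past it): [3, 4] len 2
add 11: [3, 4, 11] len 3
add 11 (repeat 11, move left end past it): [11] len 1
add 4: [11, 4] len 2
add 10: [11, 4, 10] len 3
Longest all-distinct length: 4.

4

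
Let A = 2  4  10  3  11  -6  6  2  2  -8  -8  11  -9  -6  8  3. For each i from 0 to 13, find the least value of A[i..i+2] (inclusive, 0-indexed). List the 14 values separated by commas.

Sliding a size-3 window across the 16 values:
[2, 4, 10] → min 2
[4, 10, 3] → min 3
[10, 3, 11] → min 3
[3, 11, -6] → min -6
[11, -6, 6] → min -6
[-6, 6, 2] → min -6
[6, 2, 2] → min 2
[2, 2, -8] → min -8
[2, -8, -8] → min -8
[-8, -8, 11] → min -8
[-8, 11, -9] → min -9
[11, -9, -6] → min -9
[-9, -6, 8] → min -9
[-6, 8, 3] → min -6

2, 3, 3, -6, -6, -6, 2, -8, -8, -8, -9, -9, -9, -6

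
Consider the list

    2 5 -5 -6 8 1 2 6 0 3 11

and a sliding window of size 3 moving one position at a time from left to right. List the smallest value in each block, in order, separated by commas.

-5, -6, -6, -6, 1, 1, 0, 0, 0

2 5 -5 → min -5
5 -5 -6 → min -6
-5 -6 8 → min -6
-6 8 1 → min -6
8 1 2 → min 1
1 2 6 → min 1
2 6 0 → min 0
6 0 3 → min 0
0 3 11 → min 0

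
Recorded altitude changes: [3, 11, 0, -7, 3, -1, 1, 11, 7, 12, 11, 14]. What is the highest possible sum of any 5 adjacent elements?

55

Each size-5 window and its sum:
[3, 11, 0, -7, 3] → sum 10
[11, 0, -7, 3, -1] → sum 6
[0, -7, 3, -1, 1] → sum -4
[-7, 3, -1, 1, 11] → sum 7
[3, -1, 1, 11, 7] → sum 21
[-1, 1, 11, 7, 12] → sum 30
[1, 11, 7, 12, 11] → sum 42
[11, 7, 12, 11, 14] → sum 55
Highest of these is 55.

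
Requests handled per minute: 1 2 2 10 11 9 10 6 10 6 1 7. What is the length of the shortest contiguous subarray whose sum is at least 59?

Extend right; whenever the sum reaches 59, record the length and shrink from the left:
add 1: running sum 1 < 59
add 2: running sum 3 < 59
add 2: running sum 5 < 59
add 10: running sum 15 < 59
add 11: running sum 26 < 59
add 9: running sum 35 < 59
add 10: running sum 45 < 59
add 6: running sum 51 < 59
add 10: shortest ending here [2, 2, 10, 11, 9, 10, 6, 10] sum 60, len 8
add 6: shortest ending here [10, 11, 9, 10, 6, 10, 6] sum 62, len 7
add 1: shortest ending here [10, 11, 9, 10, 6, 10, 6, 1] sum 63, len 8
add 7: shortest ending here [11, 9, 10, 6, 10, 6, 1, 7] sum 60, len 8
Shortest qualifying length: 7.

7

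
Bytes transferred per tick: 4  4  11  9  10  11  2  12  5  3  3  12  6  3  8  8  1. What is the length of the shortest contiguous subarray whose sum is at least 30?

add 4: running sum 4 < 30
add 4: running sum 8 < 30
add 11: running sum 19 < 30
add 9: running sum 28 < 30
add 10: shortest ending here [11, 9, 10] sum 30, len 3
add 11: shortest ending here [9, 10, 11] sum 30, len 3
add 2: shortest ending here [9, 10, 11, 2] sum 32, len 4
add 12: shortest ending here [10, 11, 2, 12] sum 35, len 4
add 5: shortest ending here [11, 2, 12, 5] sum 30, len 4
add 3: shortest ending here [11, 2, 12, 5, 3] sum 33, len 5
add 3: shortest ending here [11, 2, 12, 5, 3, 3] sum 36, len 6
add 12: shortest ending here [12, 5, 3, 3, 12] sum 35, len 5
add 6: shortest ending here [12, 5, 3, 3, 12, 6] sum 41, len 6
add 3: shortest ending here [5, 3, 3, 12, 6, 3] sum 32, len 6
add 8: shortest ending here [3, 12, 6, 3, 8] sum 32, len 5
add 8: shortest ending here [12, 6, 3, 8, 8] sum 37, len 5
add 1: shortest ending here [12, 6, 3, 8, 8, 1] sum 38, len 6
Shortest qualifying length: 3.

3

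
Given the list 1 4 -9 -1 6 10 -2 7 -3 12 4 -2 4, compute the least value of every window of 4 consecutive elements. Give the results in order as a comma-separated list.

Sliding a size-4 window across the 13 values:
(1, 4, -9, -1) → min -9
(4, -9, -1, 6) → min -9
(-9, -1, 6, 10) → min -9
(-1, 6, 10, -2) → min -2
(6, 10, -2, 7) → min -2
(10, -2, 7, -3) → min -3
(-2, 7, -3, 12) → min -3
(7, -3, 12, 4) → min -3
(-3, 12, 4, -2) → min -3
(12, 4, -2, 4) → min -2

-9, -9, -9, -2, -2, -3, -3, -3, -3, -2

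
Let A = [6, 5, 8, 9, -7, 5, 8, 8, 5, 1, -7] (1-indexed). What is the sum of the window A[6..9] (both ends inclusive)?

Elements at indices 6..9: 5, 8, 8, 5
sum(5, 8, 8, 5) = 26

26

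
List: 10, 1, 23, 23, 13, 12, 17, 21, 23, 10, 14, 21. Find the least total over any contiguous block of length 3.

34

10 1 23 → sum 34
1 23 23 → sum 47
23 23 13 → sum 59
23 13 12 → sum 48
13 12 17 → sum 42
12 17 21 → sum 50
17 21 23 → sum 61
21 23 10 → sum 54
23 10 14 → sum 47
10 14 21 → sum 45
Least of these is 34.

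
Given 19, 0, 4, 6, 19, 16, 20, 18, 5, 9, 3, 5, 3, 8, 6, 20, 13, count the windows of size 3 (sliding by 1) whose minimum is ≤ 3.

7

[19, 0, 4] → min 0  ≤ 3 ✓
[0, 4, 6] → min 0  ≤ 3 ✓
[4, 6, 19] → min 4
[6, 19, 16] → min 6
[19, 16, 20] → min 16
[16, 20, 18] → min 16
[20, 18, 5] → min 5
[18, 5, 9] → min 5
[5, 9, 3] → min 3  ≤ 3 ✓
[9, 3, 5] → min 3  ≤ 3 ✓
[3, 5, 3] → min 3  ≤ 3 ✓
[5, 3, 8] → min 3  ≤ 3 ✓
[3, 8, 6] → min 3  ≤ 3 ✓
[8, 6, 20] → min 6
[6, 20, 13] → min 6
7 windows satisfy the condition.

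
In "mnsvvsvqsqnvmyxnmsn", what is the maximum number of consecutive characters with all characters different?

7

add m: [m] len 1
add n: [m, n] len 2
add s: [m, n, s] len 3
add v: [m, n, s, v] len 4
add v (repeat v, move left end past it): [v] len 1
add s: [v, s] len 2
add v (repeat v, move left end past it): [s, v] len 2
add q: [s, v, q] len 3
add s (repeat s, move left end past it): [v, q, s] len 3
add q (repeat q, move left end past it): [s, q] len 2
add n: [s, q, n] len 3
add v: [s, q, n, v] len 4
add m: [s, q, n, v, m] len 5
add y: [s, q, n, v, m, y] len 6
add x: [s, q, n, v, m, y, x] len 7
add n (repeat n, move left end past it): [v, m, y, x, n] len 5
add m (repeat m, move left end past it): [y, x, n, m] len 4
add s: [y, x, n, m, s] len 5
add n (repeat n, move left end past it): [m, s, n] len 3
Longest all-distinct length: 7.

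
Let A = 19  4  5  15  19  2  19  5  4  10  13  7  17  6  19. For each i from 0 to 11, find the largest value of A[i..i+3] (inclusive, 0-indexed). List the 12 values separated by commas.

(19, 4, 5, 15) → max 19
(4, 5, 15, 19) → max 19
(5, 15, 19, 2) → max 19
(15, 19, 2, 19) → max 19
(19, 2, 19, 5) → max 19
(2, 19, 5, 4) → max 19
(19, 5, 4, 10) → max 19
(5, 4, 10, 13) → max 13
(4, 10, 13, 7) → max 13
(10, 13, 7, 17) → max 17
(13, 7, 17, 6) → max 17
(7, 17, 6, 19) → max 19

19, 19, 19, 19, 19, 19, 19, 13, 13, 17, 17, 19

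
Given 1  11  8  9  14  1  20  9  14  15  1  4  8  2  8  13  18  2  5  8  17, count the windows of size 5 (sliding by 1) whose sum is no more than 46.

10

(1, 11, 8, 9, 14) → sum 43  ≤ 46 ✓
(11, 8, 9, 14, 1) → sum 43  ≤ 46 ✓
(8, 9, 14, 1, 20) → sum 52
(9, 14, 1, 20, 9) → sum 53
(14, 1, 20, 9, 14) → sum 58
(1, 20, 9, 14, 15) → sum 59
(20, 9, 14, 15, 1) → sum 59
(9, 14, 15, 1, 4) → sum 43  ≤ 46 ✓
(14, 15, 1, 4, 8) → sum 42  ≤ 46 ✓
(15, 1, 4, 8, 2) → sum 30  ≤ 46 ✓
(1, 4, 8, 2, 8) → sum 23  ≤ 46 ✓
(4, 8, 2, 8, 13) → sum 35  ≤ 46 ✓
(8, 2, 8, 13, 18) → sum 49
(2, 8, 13, 18, 2) → sum 43  ≤ 46 ✓
(8, 13, 18, 2, 5) → sum 46  ≤ 46 ✓
(13, 18, 2, 5, 8) → sum 46  ≤ 46 ✓
(18, 2, 5, 8, 17) → sum 50
10 windows satisfy the condition.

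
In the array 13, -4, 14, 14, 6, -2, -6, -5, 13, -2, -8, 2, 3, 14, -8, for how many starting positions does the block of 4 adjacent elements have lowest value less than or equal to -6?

(13, -4, 14, 14) → min -4
(-4, 14, 14, 6) → min -4
(14, 14, 6, -2) → min -2
(14, 6, -2, -6) → min -6  ≤ -6 ✓
(6, -2, -6, -5) → min -6  ≤ -6 ✓
(-2, -6, -5, 13) → min -6  ≤ -6 ✓
(-6, -5, 13, -2) → min -6  ≤ -6 ✓
(-5, 13, -2, -8) → min -8  ≤ -6 ✓
(13, -2, -8, 2) → min -8  ≤ -6 ✓
(-2, -8, 2, 3) → min -8  ≤ -6 ✓
(-8, 2, 3, 14) → min -8  ≤ -6 ✓
(2, 3, 14, -8) → min -8  ≤ -6 ✓
9 windows satisfy the condition.

9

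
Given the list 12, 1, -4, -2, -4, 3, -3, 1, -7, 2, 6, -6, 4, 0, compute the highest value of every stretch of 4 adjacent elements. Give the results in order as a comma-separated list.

12, 1, 3, 3, 3, 3, 2, 6, 6, 6, 6

Sliding a size-4 window across the 14 values:
12 1 -4 -2 → max 12
1 -4 -2 -4 → max 1
-4 -2 -4 3 → max 3
-2 -4 3 -3 → max 3
-4 3 -3 1 → max 3
3 -3 1 -7 → max 3
-3 1 -7 2 → max 2
1 -7 2 6 → max 6
-7 2 6 -6 → max 6
2 6 -6 4 → max 6
6 -6 4 0 → max 6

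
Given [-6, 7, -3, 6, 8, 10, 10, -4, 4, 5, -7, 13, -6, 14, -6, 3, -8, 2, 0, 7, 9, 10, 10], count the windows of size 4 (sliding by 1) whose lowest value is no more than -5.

11

[-6, 7, -3, 6] → min -6  ≤ -5 ✓
[7, -3, 6, 8] → min -3
[-3, 6, 8, 10] → min -3
[6, 8, 10, 10] → min 6
[8, 10, 10, -4] → min -4
[10, 10, -4, 4] → min -4
[10, -4, 4, 5] → min -4
[-4, 4, 5, -7] → min -7  ≤ -5 ✓
[4, 5, -7, 13] → min -7  ≤ -5 ✓
[5, -7, 13, -6] → min -7  ≤ -5 ✓
[-7, 13, -6, 14] → min -7  ≤ -5 ✓
[13, -6, 14, -6] → min -6  ≤ -5 ✓
[-6, 14, -6, 3] → min -6  ≤ -5 ✓
[14, -6, 3, -8] → min -8  ≤ -5 ✓
[-6, 3, -8, 2] → min -8  ≤ -5 ✓
[3, -8, 2, 0] → min -8  ≤ -5 ✓
[-8, 2, 0, 7] → min -8  ≤ -5 ✓
[2, 0, 7, 9] → min 0
[0, 7, 9, 10] → min 0
[7, 9, 10, 10] → min 7
11 windows satisfy the condition.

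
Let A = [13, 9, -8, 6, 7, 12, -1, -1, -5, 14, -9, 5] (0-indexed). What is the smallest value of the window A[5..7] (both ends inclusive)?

Elements at indices 5..7: 12, -1, -1
min(12, -1, -1) = -1

-1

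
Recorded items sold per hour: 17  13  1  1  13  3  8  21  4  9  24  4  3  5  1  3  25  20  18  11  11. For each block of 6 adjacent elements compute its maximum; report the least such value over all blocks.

13

17 13 1 1 13 3 → max 17
13 1 1 13 3 8 → max 13
1 1 13 3 8 21 → max 21
1 13 3 8 21 4 → max 21
13 3 8 21 4 9 → max 21
3 8 21 4 9 24 → max 24
8 21 4 9 24 4 → max 24
21 4 9 24 4 3 → max 24
4 9 24 4 3 5 → max 24
9 24 4 3 5 1 → max 24
24 4 3 5 1 3 → max 24
4 3 5 1 3 25 → max 25
3 5 1 3 25 20 → max 25
5 1 3 25 20 18 → max 25
1 3 25 20 18 11 → max 25
3 25 20 18 11 11 → max 25
Least of these is 13.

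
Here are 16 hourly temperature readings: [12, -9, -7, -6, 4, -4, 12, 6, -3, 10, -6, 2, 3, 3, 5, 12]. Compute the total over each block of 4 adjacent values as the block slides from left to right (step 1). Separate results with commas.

(12, -9, -7, -6) → sum -10
(-9, -7, -6, 4) → sum -18
(-7, -6, 4, -4) → sum -13
(-6, 4, -4, 12) → sum 6
(4, -4, 12, 6) → sum 18
(-4, 12, 6, -3) → sum 11
(12, 6, -3, 10) → sum 25
(6, -3, 10, -6) → sum 7
(-3, 10, -6, 2) → sum 3
(10, -6, 2, 3) → sum 9
(-6, 2, 3, 3) → sum 2
(2, 3, 3, 5) → sum 13
(3, 3, 5, 12) → sum 23

-10, -18, -13, 6, 18, 11, 25, 7, 3, 9, 2, 13, 23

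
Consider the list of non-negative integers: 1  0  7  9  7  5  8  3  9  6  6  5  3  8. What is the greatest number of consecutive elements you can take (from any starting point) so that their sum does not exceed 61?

11

Extend to the right; shrink from the left whenever the sum exceeds 61:
add 1: [1] sum 1, len 1
add 0: [1, 0] sum 1, len 2
add 7: [1, 0, 7] sum 8, len 3
add 9: [1, 0, 7, 9] sum 17, len 4
add 7: [1, 0, 7, 9, 7] sum 24, len 5
add 5: [1, 0, 7, 9, 7, 5] sum 29, len 6
add 8: [1, 0, 7, 9, 7, 5, 8] sum 37, len 7
add 3: [1, 0, 7, 9, 7, 5, 8, 3] sum 40, len 8
add 9: [1, 0, 7, 9, 7, 5, 8, 3, 9] sum 49, len 9
add 6: [1, 0, 7, 9, 7, 5, 8, 3, 9, 6] sum 55, len 10
add 6: [1, 0, 7, 9, 7, 5, 8, 3, 9, 6, 6] sum 61, len 11
add 5: [9, 7, 5, 8, 3, 9, 6, 6, 5] sum 58, len 9
add 3: [9, 7, 5, 8, 3, 9, 6, 6, 5, 3] sum 61, len 10
add 8: [7, 5, 8, 3, 9, 6, 6, 5, 3, 8] sum 60, len 10
Longest length seen: 11.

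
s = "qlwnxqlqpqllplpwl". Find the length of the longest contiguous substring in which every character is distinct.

add q: [q] len 1
add l: [q, l] len 2
add w: [q, l, w] len 3
add n: [q, l, w, n] len 4
add x: [q, l, w, n, x] len 5
add q (repeat q, move left end past it): [l, w, n, x, q] len 5
add l (repeat l, move left end past it): [w, n, x, q, l] len 5
add q (repeat q, move left end past it): [l, q] len 2
add p: [l, q, p] len 3
add q (repeat q, move left end past it): [p, q] len 2
add l: [p, q, l] len 3
add l (repeat l, move left end past it): [l] len 1
add p: [l, p] len 2
add l (repeat l, move left end past it): [p, l] len 2
add p (repeat p, move left end past it): [l, p] len 2
add w: [l, p, w] len 3
add l (repeat l, move left end past it): [p, w, l] len 3
Longest all-distinct length: 5.

5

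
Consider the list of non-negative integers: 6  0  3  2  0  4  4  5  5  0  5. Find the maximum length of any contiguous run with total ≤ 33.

→ 6: sum 6, len 1
→ 0: sum 6, len 2
→ 3: sum 9, len 3
→ 2: sum 11, len 4
→ 0: sum 11, len 5
→ 4: sum 15, len 6
→ 4: sum 19, len 7
→ 5: sum 24, len 8
→ 5: sum 29, len 9
→ 0: sum 29, len 10
→ 5 (dropped 6): sum 28, len 10
Longest length seen: 10.

10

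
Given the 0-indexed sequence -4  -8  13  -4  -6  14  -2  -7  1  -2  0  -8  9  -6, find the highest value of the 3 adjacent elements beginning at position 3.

14

Elements at indices 3..5: -4, -6, 14
max(-4, -6, 14) = 14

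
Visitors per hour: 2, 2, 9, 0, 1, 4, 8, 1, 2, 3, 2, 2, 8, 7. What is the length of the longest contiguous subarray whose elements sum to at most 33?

add 2: [2] sum 2, len 1
add 2: [2, 2] sum 4, len 2
add 9: [2, 2, 9] sum 13, len 3
add 0: [2, 2, 9, 0] sum 13, len 4
add 1: [2, 2, 9, 0, 1] sum 14, len 5
add 4: [2, 2, 9, 0, 1, 4] sum 18, len 6
add 8: [2, 2, 9, 0, 1, 4, 8] sum 26, len 7
add 1: [2, 2, 9, 0, 1, 4, 8, 1] sum 27, len 8
add 2: [2, 2, 9, 0, 1, 4, 8, 1, 2] sum 29, len 9
add 3: [2, 2, 9, 0, 1, 4, 8, 1, 2, 3] sum 32, len 10
add 2: [2, 9, 0, 1, 4, 8, 1, 2, 3, 2] sum 32, len 10
add 2: [9, 0, 1, 4, 8, 1, 2, 3, 2, 2] sum 32, len 10
add 8: [0, 1, 4, 8, 1, 2, 3, 2, 2, 8] sum 31, len 10
add 7: [8, 1, 2, 3, 2, 2, 8, 7] sum 33, len 8
Longest length seen: 10.

10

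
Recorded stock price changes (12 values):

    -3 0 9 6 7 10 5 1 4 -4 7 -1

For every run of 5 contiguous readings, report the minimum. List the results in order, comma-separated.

-3 0 9 6 7 → min -3
0 9 6 7 10 → min 0
9 6 7 10 5 → min 5
6 7 10 5 1 → min 1
7 10 5 1 4 → min 1
10 5 1 4 -4 → min -4
5 1 4 -4 7 → min -4
1 4 -4 7 -1 → min -4

-3, 0, 5, 1, 1, -4, -4, -4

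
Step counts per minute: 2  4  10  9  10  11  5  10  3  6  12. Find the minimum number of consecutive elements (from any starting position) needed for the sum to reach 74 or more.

add 2: running sum 2 < 74
add 4: running sum 6 < 74
add 10: running sum 16 < 74
add 9: running sum 25 < 74
add 10: running sum 35 < 74
add 11: running sum 46 < 74
add 5: running sum 51 < 74
add 10: running sum 61 < 74
add 3: running sum 64 < 74
add 6: running sum 70 < 74
add 12: shortest ending here [10, 9, 10, 11, 5, 10, 3, 6, 12] sum 76, len 9
Shortest qualifying length: 9.

9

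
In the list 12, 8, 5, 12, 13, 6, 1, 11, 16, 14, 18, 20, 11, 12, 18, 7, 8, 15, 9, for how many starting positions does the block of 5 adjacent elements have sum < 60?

12 8 5 12 13 → sum 50  < 60 ✓
8 5 12 13 6 → sum 44  < 60 ✓
5 12 13 6 1 → sum 37  < 60 ✓
12 13 6 1 11 → sum 43  < 60 ✓
13 6 1 11 16 → sum 47  < 60 ✓
6 1 11 16 14 → sum 48  < 60 ✓
1 11 16 14 18 → sum 60
11 16 14 18 20 → sum 79
16 14 18 20 11 → sum 79
14 18 20 11 12 → sum 75
18 20 11 12 18 → sum 79
20 11 12 18 7 → sum 68
11 12 18 7 8 → sum 56  < 60 ✓
12 18 7 8 15 → sum 60
18 7 8 15 9 → sum 57  < 60 ✓
8 windows satisfy the condition.

8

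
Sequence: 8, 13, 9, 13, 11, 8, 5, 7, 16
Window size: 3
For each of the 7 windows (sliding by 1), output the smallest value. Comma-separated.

8, 9, 9, 8, 5, 5, 5

8 13 9 → min 8
13 9 13 → min 9
9 13 11 → min 9
13 11 8 → min 8
11 8 5 → min 5
8 5 7 → min 5
5 7 16 → min 5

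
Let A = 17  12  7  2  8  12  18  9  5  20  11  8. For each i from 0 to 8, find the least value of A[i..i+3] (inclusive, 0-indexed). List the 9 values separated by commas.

2, 2, 2, 2, 8, 5, 5, 5, 5

(17, 12, 7, 2) → min 2
(12, 7, 2, 8) → min 2
(7, 2, 8, 12) → min 2
(2, 8, 12, 18) → min 2
(8, 12, 18, 9) → min 8
(12, 18, 9, 5) → min 5
(18, 9, 5, 20) → min 5
(9, 5, 20, 11) → min 5
(5, 20, 11, 8) → min 5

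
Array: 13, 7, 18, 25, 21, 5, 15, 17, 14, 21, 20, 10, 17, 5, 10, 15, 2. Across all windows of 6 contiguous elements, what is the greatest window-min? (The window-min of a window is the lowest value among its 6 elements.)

10

13 7 18 25 21 5 → min 5
7 18 25 21 5 15 → min 5
18 25 21 5 15 17 → min 5
25 21 5 15 17 14 → min 5
21 5 15 17 14 21 → min 5
5 15 17 14 21 20 → min 5
15 17 14 21 20 10 → min 10
17 14 21 20 10 17 → min 10
14 21 20 10 17 5 → min 5
21 20 10 17 5 10 → min 5
20 10 17 5 10 15 → min 5
10 17 5 10 15 2 → min 2
Greatest of these is 10.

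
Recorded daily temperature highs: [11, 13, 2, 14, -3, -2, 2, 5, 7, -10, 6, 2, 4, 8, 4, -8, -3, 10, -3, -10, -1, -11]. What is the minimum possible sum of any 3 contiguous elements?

-22

Window sums for each of the 20 positions:
11 13 2 → sum 26
13 2 14 → sum 29
2 14 -3 → sum 13
14 -3 -2 → sum 9
-3 -2 2 → sum -3
-2 2 5 → sum 5
2 5 7 → sum 14
5 7 -10 → sum 2
7 -10 6 → sum 3
-10 6 2 → sum -2
6 2 4 → sum 12
2 4 8 → sum 14
4 8 4 → sum 16
8 4 -8 → sum 4
4 -8 -3 → sum -7
-8 -3 10 → sum -1
-3 10 -3 → sum 4
10 -3 -10 → sum -3
-3 -10 -1 → sum -14
-10 -1 -11 → sum -22
Minimum of these is -22.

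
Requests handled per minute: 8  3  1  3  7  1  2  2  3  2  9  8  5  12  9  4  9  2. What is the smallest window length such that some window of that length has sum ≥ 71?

13

add 8: running sum 8 < 71
add 3: running sum 11 < 71
add 1: running sum 12 < 71
add 3: running sum 15 < 71
add 7: running sum 22 < 71
add 1: running sum 23 < 71
add 2: running sum 25 < 71
add 2: running sum 27 < 71
add 3: running sum 30 < 71
add 2: running sum 32 < 71
add 9: running sum 41 < 71
add 8: running sum 49 < 71
add 5: running sum 54 < 71
add 12: running sum 66 < 71
add 9: shortest ending here [8, 3, 1, 3, 7, 1, 2, 2, 3, 2, 9, 8, 5, 12, 9] sum 75, len 15
add 4: shortest ending here [3, 1, 3, 7, 1, 2, 2, 3, 2, 9, 8, 5, 12, 9, 4] sum 71, len 15
add 9: shortest ending here [7, 1, 2, 2, 3, 2, 9, 8, 5, 12, 9, 4, 9] sum 73, len 13
add 2: shortest ending here [7, 1, 2, 2, 3, 2, 9, 8, 5, 12, 9, 4, 9, 2] sum 75, len 14
Shortest qualifying length: 13.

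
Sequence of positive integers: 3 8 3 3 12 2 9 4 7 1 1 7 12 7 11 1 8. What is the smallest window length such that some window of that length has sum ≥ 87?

add 3: running sum 3 < 87
add 8: running sum 11 < 87
add 3: running sum 14 < 87
add 3: running sum 17 < 87
add 12: running sum 29 < 87
add 2: running sum 31 < 87
add 9: running sum 40 < 87
add 4: running sum 44 < 87
add 7: running sum 51 < 87
add 1: running sum 52 < 87
add 1: running sum 53 < 87
add 7: running sum 60 < 87
add 12: running sum 72 < 87
add 7: running sum 79 < 87
end 14: [8, 3, 3, 12, 2, 9, 4, 7, 1, 1, 7, 12, 7, 11] sum 87, len 14
end 15: [8, 3, 3, 12, 2, 9, 4, 7, 1, 1, 7, 12, 7, 11, 1] sum 88, len 15
end 16: [3, 3, 12, 2, 9, 4, 7, 1, 1, 7, 12, 7, 11, 1, 8] sum 88, len 15
Shortest qualifying length: 14.

14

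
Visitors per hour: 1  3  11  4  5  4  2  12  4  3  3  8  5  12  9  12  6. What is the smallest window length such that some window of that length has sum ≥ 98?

add 1: running sum 1 < 98
add 3: running sum 4 < 98
add 11: running sum 15 < 98
add 4: running sum 19 < 98
add 5: running sum 24 < 98
add 4: running sum 28 < 98
add 2: running sum 30 < 98
add 12: running sum 42 < 98
add 4: running sum 46 < 98
add 3: running sum 49 < 98
add 3: running sum 52 < 98
add 8: running sum 60 < 98
add 5: running sum 65 < 98
add 12: running sum 77 < 98
add 9: running sum 86 < 98
end 15: [1, 3, 11, 4, 5, 4, 2, 12, 4, 3, 3, 8, 5, 12, 9, 12] sum 98, len 16
end 16: [11, 4, 5, 4, 2, 12, 4, 3, 3, 8, 5, 12, 9, 12, 6] sum 100, len 15
Shortest qualifying length: 15.

15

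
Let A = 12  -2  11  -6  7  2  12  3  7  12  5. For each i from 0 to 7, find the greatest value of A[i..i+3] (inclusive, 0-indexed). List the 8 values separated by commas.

12, 11, 11, 12, 12, 12, 12, 12

[12, -2, 11, -6] → max 12
[-2, 11, -6, 7] → max 11
[11, -6, 7, 2] → max 11
[-6, 7, 2, 12] → max 12
[7, 2, 12, 3] → max 12
[2, 12, 3, 7] → max 12
[12, 3, 7, 12] → max 12
[3, 7, 12, 5] → max 12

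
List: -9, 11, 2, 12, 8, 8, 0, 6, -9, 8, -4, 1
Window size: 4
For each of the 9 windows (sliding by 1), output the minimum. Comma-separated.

(-9, 11, 2, 12) → min -9
(11, 2, 12, 8) → min 2
(2, 12, 8, 8) → min 2
(12, 8, 8, 0) → min 0
(8, 8, 0, 6) → min 0
(8, 0, 6, -9) → min -9
(0, 6, -9, 8) → min -9
(6, -9, 8, -4) → min -9
(-9, 8, -4, 1) → min -9

-9, 2, 2, 0, 0, -9, -9, -9, -9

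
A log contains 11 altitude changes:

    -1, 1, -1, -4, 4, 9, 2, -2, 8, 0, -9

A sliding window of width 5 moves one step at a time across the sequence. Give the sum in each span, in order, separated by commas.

-1, 9, 10, 9, 21, 17, -1

(-1, 1, -1, -4, 4) → sum -1
(1, -1, -4, 4, 9) → sum 9
(-1, -4, 4, 9, 2) → sum 10
(-4, 4, 9, 2, -2) → sum 9
(4, 9, 2, -2, 8) → sum 21
(9, 2, -2, 8, 0) → sum 17
(2, -2, 8, 0, -9) → sum -1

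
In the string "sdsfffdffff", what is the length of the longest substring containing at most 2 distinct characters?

add s: window [s] (1 distinct), len 1
add d: window [s, d] (2 distinct), len 2
add s: window [s, d, s] (2 distinct), len 3
add f: window [s, f] (2 distinct), len 2
add f: window [s, f, f] (2 distinct), len 3
add f: window [s, f, f, f] (2 distinct), len 4
add d: window [f, f, f, d] (2 distinct), len 4
add f: window [f, f, f, d, f] (2 distinct), len 5
add f: window [f, f, f, d, f, f] (2 distinct), len 6
add f: window [f, f, f, d, f, f, f] (2 distinct), len 7
add f: window [f, f, f, d, f, f, f, f] (2 distinct), len 8
Longest length with ≤2 distinct: 8.

8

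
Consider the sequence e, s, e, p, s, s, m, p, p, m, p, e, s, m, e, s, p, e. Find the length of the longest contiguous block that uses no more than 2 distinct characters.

5

Extend right; when distinct count exceeds 2, shrink from the left:
[e] 1 distinct, len 1
[e, s] 2 distinct, len 2
[e, s, e] 2 distinct, len 3
[e, p] 2 distinct, len 2
[p, s] 2 distinct, len 2
[p, s, s] 2 distinct, len 3
[s, s, m] 2 distinct, len 3
[m, p] 2 distinct, len 2
[m, p, p] 2 distinct, len 3
[m, p, p, m] 2 distinct, len 4
[m, p, p, m, p] 2 distinct, len 5
[p, e] 2 distinct, len 2
[e, s] 2 distinct, len 2
[s, m] 2 distinct, len 2
[m, e] 2 distinct, len 2
[e, s] 2 distinct, len 2
[s, p] 2 distinct, len 2
[p, e] 2 distinct, len 2
Longest length with ≤2 distinct: 5.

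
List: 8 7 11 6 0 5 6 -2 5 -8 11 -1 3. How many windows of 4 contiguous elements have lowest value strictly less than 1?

[8, 7, 11, 6] → min 6
[7, 11, 6, 0] → min 0  < 1 ✓
[11, 6, 0, 5] → min 0  < 1 ✓
[6, 0, 5, 6] → min 0  < 1 ✓
[0, 5, 6, -2] → min -2  < 1 ✓
[5, 6, -2, 5] → min -2  < 1 ✓
[6, -2, 5, -8] → min -8  < 1 ✓
[-2, 5, -8, 11] → min -8  < 1 ✓
[5, -8, 11, -1] → min -8  < 1 ✓
[-8, 11, -1, 3] → min -8  < 1 ✓
9 windows satisfy the condition.

9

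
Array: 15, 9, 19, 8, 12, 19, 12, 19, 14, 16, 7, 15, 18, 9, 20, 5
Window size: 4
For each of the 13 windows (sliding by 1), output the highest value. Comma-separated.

19, 19, 19, 19, 19, 19, 19, 19, 16, 18, 18, 20, 20

[15, 9, 19, 8] → max 19
[9, 19, 8, 12] → max 19
[19, 8, 12, 19] → max 19
[8, 12, 19, 12] → max 19
[12, 19, 12, 19] → max 19
[19, 12, 19, 14] → max 19
[12, 19, 14, 16] → max 19
[19, 14, 16, 7] → max 19
[14, 16, 7, 15] → max 16
[16, 7, 15, 18] → max 18
[7, 15, 18, 9] → max 18
[15, 18, 9, 20] → max 20
[18, 9, 20, 5] → max 20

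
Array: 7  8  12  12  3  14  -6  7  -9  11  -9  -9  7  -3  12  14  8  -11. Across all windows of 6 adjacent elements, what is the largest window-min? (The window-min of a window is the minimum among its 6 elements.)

7 8 12 12 3 14 → min 3
8 12 12 3 14 -6 → min -6
12 12 3 14 -6 7 → min -6
12 3 14 -6 7 -9 → min -9
3 14 -6 7 -9 11 → min -9
14 -6 7 -9 11 -9 → min -9
-6 7 -9 11 -9 -9 → min -9
7 -9 11 -9 -9 7 → min -9
-9 11 -9 -9 7 -3 → min -9
11 -9 -9 7 -3 12 → min -9
-9 -9 7 -3 12 14 → min -9
-9 7 -3 12 14 8 → min -9
7 -3 12 14 8 -11 → min -11
Largest of these is 3.

3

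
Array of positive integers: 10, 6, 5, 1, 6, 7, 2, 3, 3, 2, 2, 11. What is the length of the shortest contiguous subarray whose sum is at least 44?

10

Extend right; whenever the sum reaches 44, record the length and shrink from the left:
add 10: running sum 10 < 44
add 6: running sum 16 < 44
add 5: running sum 21 < 44
add 1: running sum 22 < 44
add 6: running sum 28 < 44
add 7: running sum 35 < 44
add 2: running sum 37 < 44
add 3: running sum 40 < 44
add 3: running sum 43 < 44
end 9: [10, 6, 5, 1, 6, 7, 2, 3, 3, 2] sum 45, len 10
end 10: [10, 6, 5, 1, 6, 7, 2, 3, 3, 2, 2] sum 47, len 11
end 11: [6, 5, 1, 6, 7, 2, 3, 3, 2, 2, 11] sum 48, len 11
Shortest qualifying length: 10.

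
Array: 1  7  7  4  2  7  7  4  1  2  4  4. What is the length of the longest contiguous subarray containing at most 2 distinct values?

Extend right; when distinct count exceeds 2, shrink from the left:
add 1: window [1] (1 distinct), len 1
add 7: window [1, 7] (2 distinct), len 2
add 7: window [1, 7, 7] (2 distinct), len 3
add 4: window [7, 7, 4] (2 distinct), len 3
add 2: window [4, 2] (2 distinct), len 2
add 7: window [2, 7] (2 distinct), len 2
add 7: window [2, 7, 7] (2 distinct), len 3
add 4: window [7, 7, 4] (2 distinct), len 3
add 1: window [4, 1] (2 distinct), len 2
add 2: window [1, 2] (2 distinct), len 2
add 4: window [2, 4] (2 distinct), len 2
add 4: window [2, 4, 4] (2 distinct), len 3
Longest length with ≤2 distinct: 3.

3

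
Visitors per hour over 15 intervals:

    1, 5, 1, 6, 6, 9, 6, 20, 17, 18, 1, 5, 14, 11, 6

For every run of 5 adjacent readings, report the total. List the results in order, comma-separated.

19, 27, 28, 47, 58, 70, 62, 61, 55, 49, 37

[1, 5, 1, 6, 6] → sum 19
[5, 1, 6, 6, 9] → sum 27
[1, 6, 6, 9, 6] → sum 28
[6, 6, 9, 6, 20] → sum 47
[6, 9, 6, 20, 17] → sum 58
[9, 6, 20, 17, 18] → sum 70
[6, 20, 17, 18, 1] → sum 62
[20, 17, 18, 1, 5] → sum 61
[17, 18, 1, 5, 14] → sum 55
[18, 1, 5, 14, 11] → sum 49
[1, 5, 14, 11, 6] → sum 37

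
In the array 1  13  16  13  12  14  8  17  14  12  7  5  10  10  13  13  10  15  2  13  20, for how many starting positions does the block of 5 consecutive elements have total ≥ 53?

1 13 16 13 12 → sum 55  ≥ 53 ✓
13 16 13 12 14 → sum 68  ≥ 53 ✓
16 13 12 14 8 → sum 63  ≥ 53 ✓
13 12 14 8 17 → sum 64  ≥ 53 ✓
12 14 8 17 14 → sum 65  ≥ 53 ✓
14 8 17 14 12 → sum 65  ≥ 53 ✓
8 17 14 12 7 → sum 58  ≥ 53 ✓
17 14 12 7 5 → sum 55  ≥ 53 ✓
14 12 7 5 10 → sum 48
12 7 5 10 10 → sum 44
7 5 10 10 13 → sum 45
5 10 10 13 13 → sum 51
10 10 13 13 10 → sum 56  ≥ 53 ✓
10 13 13 10 15 → sum 61  ≥ 53 ✓
13 13 10 15 2 → sum 53  ≥ 53 ✓
13 10 15 2 13 → sum 53  ≥ 53 ✓
10 15 2 13 20 → sum 60  ≥ 53 ✓
13 windows satisfy the condition.

13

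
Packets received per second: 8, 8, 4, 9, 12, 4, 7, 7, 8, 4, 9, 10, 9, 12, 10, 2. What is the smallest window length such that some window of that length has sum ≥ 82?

add 8: running sum 8 < 82
add 8: running sum 16 < 82
add 4: running sum 20 < 82
add 9: running sum 29 < 82
add 12: running sum 41 < 82
add 4: running sum 45 < 82
add 7: running sum 52 < 82
add 7: running sum 59 < 82
add 8: running sum 67 < 82
add 4: running sum 71 < 82
add 9: running sum 80 < 82
end 11: [8, 4, 9, 12, 4, 7, 7, 8, 4, 9, 10] sum 82, len 11
end 12: [4, 9, 12, 4, 7, 7, 8, 4, 9, 10, 9] sum 83, len 11
end 13: [12, 4, 7, 7, 8, 4, 9, 10, 9, 12] sum 82, len 10
end 14: [12, 4, 7, 7, 8, 4, 9, 10, 9, 12, 10] sum 92, len 11
end 15: [4, 7, 7, 8, 4, 9, 10, 9, 12, 10, 2] sum 82, len 11
Shortest qualifying length: 10.

10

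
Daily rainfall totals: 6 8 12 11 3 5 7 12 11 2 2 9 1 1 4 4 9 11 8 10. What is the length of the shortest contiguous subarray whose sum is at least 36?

add 6: running sum 6 < 36
add 8: running sum 14 < 36
add 12: running sum 26 < 36
end 3: [6, 8, 12, 11] sum 37, len 4
end 4: [6, 8, 12, 11, 3] sum 40, len 5
end 5: [8, 12, 11, 3, 5] sum 39, len 5
end 6: [12, 11, 3, 5, 7] sum 38, len 5
end 7: [11, 3, 5, 7, 12] sum 38, len 5
end 8: [3, 5, 7, 12, 11] sum 38, len 5
end 9: [5, 7, 12, 11, 2] sum 37, len 5
end 10: [5, 7, 12, 11, 2, 2] sum 39, len 6
end 11: [12, 11, 2, 2, 9] sum 36, len 5
end 12: [12, 11, 2, 2, 9, 1] sum 37, len 6
end 13: [12, 11, 2, 2, 9, 1, 1] sum 38, len 7
end 14: [12, 11, 2, 2, 9, 1, 1, 4] sum 42, len 8
end 15: [12, 11, 2, 2, 9, 1, 1, 4, 4] sum 46, len 9
end 16: [11, 2, 2, 9, 1, 1, 4, 4, 9] sum 43, len 9
end 17: [9, 1, 1, 4, 4, 9, 11] sum 39, len 7
end 18: [4, 4, 9, 11, 8] sum 36, len 5
end 19: [9, 11, 8, 10] sum 38, len 4
Shortest qualifying length: 4.

4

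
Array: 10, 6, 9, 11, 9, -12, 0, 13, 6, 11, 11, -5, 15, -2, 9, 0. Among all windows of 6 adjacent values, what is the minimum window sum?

[10, 6, 9, 11, 9, -12] → sum 33
[6, 9, 11, 9, -12, 0] → sum 23
[9, 11, 9, -12, 0, 13] → sum 30
[11, 9, -12, 0, 13, 6] → sum 27
[9, -12, 0, 13, 6, 11] → sum 27
[-12, 0, 13, 6, 11, 11] → sum 29
[0, 13, 6, 11, 11, -5] → sum 36
[13, 6, 11, 11, -5, 15] → sum 51
[6, 11, 11, -5, 15, -2] → sum 36
[11, 11, -5, 15, -2, 9] → sum 39
[11, -5, 15, -2, 9, 0] → sum 28
Minimum of these is 23.

23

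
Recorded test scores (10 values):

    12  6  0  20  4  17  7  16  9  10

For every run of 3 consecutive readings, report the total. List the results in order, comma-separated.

Sliding a size-3 window across the 10 values:
(12, 6, 0) → sum 18
(6, 0, 20) → sum 26
(0, 20, 4) → sum 24
(20, 4, 17) → sum 41
(4, 17, 7) → sum 28
(17, 7, 16) → sum 40
(7, 16, 9) → sum 32
(16, 9, 10) → sum 35

18, 26, 24, 41, 28, 40, 32, 35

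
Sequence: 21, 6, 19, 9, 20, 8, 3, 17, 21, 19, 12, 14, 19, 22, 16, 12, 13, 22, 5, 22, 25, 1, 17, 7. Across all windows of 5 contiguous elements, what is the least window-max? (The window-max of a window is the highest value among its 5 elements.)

20

(21, 6, 19, 9, 20) → max 21
(6, 19, 9, 20, 8) → max 20
(19, 9, 20, 8, 3) → max 20
(9, 20, 8, 3, 17) → max 20
(20, 8, 3, 17, 21) → max 21
(8, 3, 17, 21, 19) → max 21
(3, 17, 21, 19, 12) → max 21
(17, 21, 19, 12, 14) → max 21
(21, 19, 12, 14, 19) → max 21
(19, 12, 14, 19, 22) → max 22
(12, 14, 19, 22, 16) → max 22
(14, 19, 22, 16, 12) → max 22
(19, 22, 16, 12, 13) → max 22
(22, 16, 12, 13, 22) → max 22
(16, 12, 13, 22, 5) → max 22
(12, 13, 22, 5, 22) → max 22
(13, 22, 5, 22, 25) → max 25
(22, 5, 22, 25, 1) → max 25
(5, 22, 25, 1, 17) → max 25
(22, 25, 1, 17, 7) → max 25
Least of these is 20.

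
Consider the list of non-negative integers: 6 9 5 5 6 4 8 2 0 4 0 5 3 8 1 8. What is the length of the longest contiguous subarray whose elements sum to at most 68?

Extend to the right; shrink from the left whenever the sum exceeds 68:
→ 6: sum 6, len 1
→ 9: sum 15, len 2
→ 5: sum 20, len 3
→ 5: sum 25, len 4
→ 6: sum 31, len 5
→ 4: sum 35, len 6
→ 8: sum 43, len 7
→ 2: sum 45, len 8
→ 0: sum 45, len 9
→ 4: sum 49, len 10
→ 0: sum 49, len 11
→ 5: sum 54, len 12
→ 3: sum 57, len 13
→ 8: sum 65, len 14
→ 1: sum 66, len 15
→ 8 (dropped 6): sum 68, len 15
Longest length seen: 15.

15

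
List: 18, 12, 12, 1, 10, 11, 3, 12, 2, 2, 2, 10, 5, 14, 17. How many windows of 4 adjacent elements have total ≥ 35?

18 12 12 1 → sum 43  ≥ 35 ✓
12 12 1 10 → sum 35  ≥ 35 ✓
12 1 10 11 → sum 34
1 10 11 3 → sum 25
10 11 3 12 → sum 36  ≥ 35 ✓
11 3 12 2 → sum 28
3 12 2 2 → sum 19
12 2 2 2 → sum 18
2 2 2 10 → sum 16
2 2 10 5 → sum 19
2 10 5 14 → sum 31
10 5 14 17 → sum 46  ≥ 35 ✓
4 windows satisfy the condition.

4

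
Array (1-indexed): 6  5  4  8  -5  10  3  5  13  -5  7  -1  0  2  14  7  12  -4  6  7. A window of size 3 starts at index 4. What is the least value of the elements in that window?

-5

Elements at indices 4..6: 8, -5, 10
min(8, -5, 10) = -5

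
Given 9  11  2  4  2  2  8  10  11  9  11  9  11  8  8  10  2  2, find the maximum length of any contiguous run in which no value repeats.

add 9: [9] len 1
add 11: [9, 11] len 2
add 2: [9, 11, 2] len 3
add 4: [9, 11, 2, 4] len 4
add 2 (repeat 2, move left end past it): [4, 2] len 2
add 2 (repeat 2, move left end past it): [2] len 1
add 8: [2, 8] len 2
add 10: [2, 8, 10] len 3
add 11: [2, 8, 10, 11] len 4
add 9: [2, 8, 10, 11, 9] len 5
add 11 (repeat 11, move left end past it): [9, 11] len 2
add 9 (repeat 9, move left end past it): [11, 9] len 2
add 11 (repeat 11, move left end past it): [9, 11] len 2
add 8: [9, 11, 8] len 3
add 8 (repeat 8, move left end past it): [8] len 1
add 10: [8, 10] len 2
add 2: [8, 10, 2] len 3
add 2 (repeat 2, move left end past it): [2] len 1
Longest all-distinct length: 5.

5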